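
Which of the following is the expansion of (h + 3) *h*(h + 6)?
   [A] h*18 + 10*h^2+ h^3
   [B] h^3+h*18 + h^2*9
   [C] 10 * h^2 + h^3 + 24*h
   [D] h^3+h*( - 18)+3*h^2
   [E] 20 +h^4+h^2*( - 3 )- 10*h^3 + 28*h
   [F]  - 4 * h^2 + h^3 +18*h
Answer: B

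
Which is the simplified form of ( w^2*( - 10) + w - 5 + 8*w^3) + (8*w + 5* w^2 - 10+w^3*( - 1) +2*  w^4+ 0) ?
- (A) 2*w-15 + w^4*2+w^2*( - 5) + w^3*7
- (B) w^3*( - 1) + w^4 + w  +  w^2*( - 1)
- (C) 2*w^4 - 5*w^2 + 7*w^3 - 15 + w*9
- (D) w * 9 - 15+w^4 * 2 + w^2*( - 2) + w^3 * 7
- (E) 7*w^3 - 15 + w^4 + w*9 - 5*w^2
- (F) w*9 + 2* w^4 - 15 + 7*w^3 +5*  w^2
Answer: C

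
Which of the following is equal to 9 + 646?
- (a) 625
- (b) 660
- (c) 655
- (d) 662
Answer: c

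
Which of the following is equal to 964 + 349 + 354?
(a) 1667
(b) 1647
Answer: a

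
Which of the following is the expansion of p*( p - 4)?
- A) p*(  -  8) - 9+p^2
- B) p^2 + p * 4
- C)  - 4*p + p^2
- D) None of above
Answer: C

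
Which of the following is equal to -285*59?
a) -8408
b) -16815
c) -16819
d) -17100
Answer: b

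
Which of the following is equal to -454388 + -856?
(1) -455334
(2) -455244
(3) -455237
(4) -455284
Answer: 2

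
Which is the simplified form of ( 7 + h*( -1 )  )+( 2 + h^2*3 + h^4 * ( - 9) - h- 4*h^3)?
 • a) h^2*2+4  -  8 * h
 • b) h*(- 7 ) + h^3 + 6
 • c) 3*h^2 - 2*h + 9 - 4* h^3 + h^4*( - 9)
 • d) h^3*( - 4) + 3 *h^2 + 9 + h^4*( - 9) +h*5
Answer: c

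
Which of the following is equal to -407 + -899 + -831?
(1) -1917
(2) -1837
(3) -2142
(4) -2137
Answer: 4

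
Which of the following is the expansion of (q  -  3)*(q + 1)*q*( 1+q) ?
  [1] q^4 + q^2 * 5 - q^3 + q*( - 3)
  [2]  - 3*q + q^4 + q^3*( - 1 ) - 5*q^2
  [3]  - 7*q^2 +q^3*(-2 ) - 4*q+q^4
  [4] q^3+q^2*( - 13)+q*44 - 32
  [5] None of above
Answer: 2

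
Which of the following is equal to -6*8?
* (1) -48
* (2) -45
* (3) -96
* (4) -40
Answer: 1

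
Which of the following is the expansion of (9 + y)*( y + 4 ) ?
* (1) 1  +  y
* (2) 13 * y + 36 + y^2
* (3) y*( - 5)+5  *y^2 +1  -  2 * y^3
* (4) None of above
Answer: 2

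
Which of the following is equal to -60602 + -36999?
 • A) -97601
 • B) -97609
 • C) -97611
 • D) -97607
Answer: A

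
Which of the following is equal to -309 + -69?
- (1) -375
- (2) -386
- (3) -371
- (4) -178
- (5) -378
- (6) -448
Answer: 5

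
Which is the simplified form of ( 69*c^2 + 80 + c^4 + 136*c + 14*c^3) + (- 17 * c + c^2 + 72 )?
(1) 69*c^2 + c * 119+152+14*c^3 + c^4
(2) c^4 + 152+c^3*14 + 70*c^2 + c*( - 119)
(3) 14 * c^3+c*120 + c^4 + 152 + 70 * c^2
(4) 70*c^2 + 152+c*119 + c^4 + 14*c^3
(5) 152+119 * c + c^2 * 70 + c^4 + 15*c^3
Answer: 4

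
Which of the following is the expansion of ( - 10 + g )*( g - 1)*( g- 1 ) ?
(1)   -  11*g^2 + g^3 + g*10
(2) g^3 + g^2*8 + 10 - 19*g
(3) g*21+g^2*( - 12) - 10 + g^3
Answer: 3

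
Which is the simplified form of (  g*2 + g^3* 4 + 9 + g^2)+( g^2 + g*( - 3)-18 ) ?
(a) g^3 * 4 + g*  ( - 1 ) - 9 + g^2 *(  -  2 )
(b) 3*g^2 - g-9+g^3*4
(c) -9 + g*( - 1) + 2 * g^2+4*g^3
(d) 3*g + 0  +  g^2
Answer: c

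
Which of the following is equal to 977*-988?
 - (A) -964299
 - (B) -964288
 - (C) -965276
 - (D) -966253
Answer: C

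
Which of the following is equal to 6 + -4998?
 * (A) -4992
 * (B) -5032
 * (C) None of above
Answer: A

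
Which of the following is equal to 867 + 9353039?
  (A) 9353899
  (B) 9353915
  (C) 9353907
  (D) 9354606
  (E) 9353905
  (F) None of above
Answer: F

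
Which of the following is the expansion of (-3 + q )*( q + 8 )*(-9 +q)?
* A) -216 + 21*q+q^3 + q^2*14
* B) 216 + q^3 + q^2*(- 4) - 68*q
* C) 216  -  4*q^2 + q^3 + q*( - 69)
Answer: C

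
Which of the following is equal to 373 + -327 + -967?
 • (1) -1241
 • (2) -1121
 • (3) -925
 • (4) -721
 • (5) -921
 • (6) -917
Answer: 5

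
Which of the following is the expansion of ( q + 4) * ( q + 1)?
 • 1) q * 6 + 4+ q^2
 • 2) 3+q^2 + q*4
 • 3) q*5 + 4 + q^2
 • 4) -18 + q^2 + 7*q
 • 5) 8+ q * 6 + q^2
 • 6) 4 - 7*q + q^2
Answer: 3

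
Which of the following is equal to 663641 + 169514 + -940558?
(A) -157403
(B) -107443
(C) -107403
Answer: C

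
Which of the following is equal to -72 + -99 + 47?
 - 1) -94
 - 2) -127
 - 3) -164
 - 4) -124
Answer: 4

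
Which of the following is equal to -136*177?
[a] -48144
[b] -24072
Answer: b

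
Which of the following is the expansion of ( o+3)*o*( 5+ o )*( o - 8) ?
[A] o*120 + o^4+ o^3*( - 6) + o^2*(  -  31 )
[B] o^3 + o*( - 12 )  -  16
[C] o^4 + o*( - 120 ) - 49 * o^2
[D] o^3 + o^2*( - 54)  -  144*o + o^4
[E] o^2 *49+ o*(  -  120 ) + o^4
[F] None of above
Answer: C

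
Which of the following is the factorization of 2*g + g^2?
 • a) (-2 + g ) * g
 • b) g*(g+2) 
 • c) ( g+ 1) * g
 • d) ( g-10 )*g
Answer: b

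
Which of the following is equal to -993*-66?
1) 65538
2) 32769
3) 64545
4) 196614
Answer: 1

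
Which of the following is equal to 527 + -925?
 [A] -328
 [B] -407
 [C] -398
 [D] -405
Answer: C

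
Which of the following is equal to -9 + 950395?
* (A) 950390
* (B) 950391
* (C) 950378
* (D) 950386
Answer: D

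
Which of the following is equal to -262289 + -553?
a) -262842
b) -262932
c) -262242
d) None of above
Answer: a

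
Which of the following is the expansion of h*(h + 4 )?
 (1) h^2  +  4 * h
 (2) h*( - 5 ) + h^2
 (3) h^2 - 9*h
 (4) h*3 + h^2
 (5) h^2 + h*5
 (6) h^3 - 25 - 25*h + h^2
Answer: 1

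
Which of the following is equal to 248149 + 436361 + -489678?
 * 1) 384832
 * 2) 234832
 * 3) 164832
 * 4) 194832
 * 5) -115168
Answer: 4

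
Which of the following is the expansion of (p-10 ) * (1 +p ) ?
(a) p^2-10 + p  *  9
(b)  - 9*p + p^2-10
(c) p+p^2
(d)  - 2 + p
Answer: b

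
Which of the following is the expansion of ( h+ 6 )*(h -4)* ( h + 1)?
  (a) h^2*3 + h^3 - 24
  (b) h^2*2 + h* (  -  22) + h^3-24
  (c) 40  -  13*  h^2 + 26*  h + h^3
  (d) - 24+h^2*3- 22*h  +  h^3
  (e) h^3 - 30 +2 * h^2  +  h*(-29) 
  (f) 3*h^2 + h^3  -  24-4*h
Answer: d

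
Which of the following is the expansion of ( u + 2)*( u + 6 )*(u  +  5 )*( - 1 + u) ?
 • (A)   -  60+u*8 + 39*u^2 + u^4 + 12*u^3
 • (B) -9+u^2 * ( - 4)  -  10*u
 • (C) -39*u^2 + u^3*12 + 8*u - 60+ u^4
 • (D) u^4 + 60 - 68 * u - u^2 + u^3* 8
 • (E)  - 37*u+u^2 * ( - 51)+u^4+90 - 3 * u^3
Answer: A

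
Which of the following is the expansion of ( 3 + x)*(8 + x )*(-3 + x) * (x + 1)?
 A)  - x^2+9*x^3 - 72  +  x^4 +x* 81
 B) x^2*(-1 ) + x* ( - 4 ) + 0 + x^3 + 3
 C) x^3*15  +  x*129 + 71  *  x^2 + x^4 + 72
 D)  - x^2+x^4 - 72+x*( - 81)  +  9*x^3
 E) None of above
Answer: D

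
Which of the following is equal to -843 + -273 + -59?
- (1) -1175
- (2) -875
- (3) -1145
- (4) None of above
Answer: 1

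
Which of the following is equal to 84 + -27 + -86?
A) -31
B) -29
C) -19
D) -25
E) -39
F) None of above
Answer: B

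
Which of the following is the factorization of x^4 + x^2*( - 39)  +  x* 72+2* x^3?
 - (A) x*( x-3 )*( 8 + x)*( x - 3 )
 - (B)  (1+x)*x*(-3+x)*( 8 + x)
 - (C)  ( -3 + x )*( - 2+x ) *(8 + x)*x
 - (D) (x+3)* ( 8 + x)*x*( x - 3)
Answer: A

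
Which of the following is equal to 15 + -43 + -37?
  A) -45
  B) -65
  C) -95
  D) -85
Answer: B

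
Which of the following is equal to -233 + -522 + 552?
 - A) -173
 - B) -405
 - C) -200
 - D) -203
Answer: D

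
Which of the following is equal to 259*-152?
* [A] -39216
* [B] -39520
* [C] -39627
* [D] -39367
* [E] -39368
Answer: E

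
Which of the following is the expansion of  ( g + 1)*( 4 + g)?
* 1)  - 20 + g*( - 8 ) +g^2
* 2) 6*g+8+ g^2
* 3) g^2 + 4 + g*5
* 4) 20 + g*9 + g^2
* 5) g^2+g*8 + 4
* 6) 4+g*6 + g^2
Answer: 3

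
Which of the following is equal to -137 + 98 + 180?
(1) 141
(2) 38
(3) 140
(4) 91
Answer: 1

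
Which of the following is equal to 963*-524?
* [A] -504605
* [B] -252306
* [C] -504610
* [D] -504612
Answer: D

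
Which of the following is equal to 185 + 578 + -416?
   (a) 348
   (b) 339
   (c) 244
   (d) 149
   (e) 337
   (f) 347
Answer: f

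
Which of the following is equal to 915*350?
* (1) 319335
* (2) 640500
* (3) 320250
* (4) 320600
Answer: 3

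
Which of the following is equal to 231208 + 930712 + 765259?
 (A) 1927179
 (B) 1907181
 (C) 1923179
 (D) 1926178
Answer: A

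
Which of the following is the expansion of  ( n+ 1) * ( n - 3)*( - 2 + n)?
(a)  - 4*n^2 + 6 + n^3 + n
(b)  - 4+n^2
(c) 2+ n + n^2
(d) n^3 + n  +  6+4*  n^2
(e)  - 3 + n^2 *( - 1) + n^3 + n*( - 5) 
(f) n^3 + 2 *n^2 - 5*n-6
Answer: a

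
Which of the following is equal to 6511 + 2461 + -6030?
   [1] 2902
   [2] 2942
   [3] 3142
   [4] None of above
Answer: 2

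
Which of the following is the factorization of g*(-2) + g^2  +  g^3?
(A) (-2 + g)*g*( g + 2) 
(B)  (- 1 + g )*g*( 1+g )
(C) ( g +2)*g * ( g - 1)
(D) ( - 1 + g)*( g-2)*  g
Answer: C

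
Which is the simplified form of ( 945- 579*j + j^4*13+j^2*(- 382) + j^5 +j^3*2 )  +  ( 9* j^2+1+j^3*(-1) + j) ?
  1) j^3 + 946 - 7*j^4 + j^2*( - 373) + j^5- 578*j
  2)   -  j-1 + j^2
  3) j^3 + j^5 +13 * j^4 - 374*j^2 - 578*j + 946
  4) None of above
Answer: 4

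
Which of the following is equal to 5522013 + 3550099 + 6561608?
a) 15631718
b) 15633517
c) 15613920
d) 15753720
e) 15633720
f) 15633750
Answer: e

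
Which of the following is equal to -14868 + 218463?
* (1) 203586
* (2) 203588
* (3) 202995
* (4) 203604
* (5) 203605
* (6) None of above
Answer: 6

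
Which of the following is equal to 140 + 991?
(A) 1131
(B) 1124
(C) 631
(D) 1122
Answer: A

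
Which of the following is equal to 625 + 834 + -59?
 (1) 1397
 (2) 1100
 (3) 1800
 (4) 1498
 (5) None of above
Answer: 5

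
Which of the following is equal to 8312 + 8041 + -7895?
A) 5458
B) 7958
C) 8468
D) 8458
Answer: D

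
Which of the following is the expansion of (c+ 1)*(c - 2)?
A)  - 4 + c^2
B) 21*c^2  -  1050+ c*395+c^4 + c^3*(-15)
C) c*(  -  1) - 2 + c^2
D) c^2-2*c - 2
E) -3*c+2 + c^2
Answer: C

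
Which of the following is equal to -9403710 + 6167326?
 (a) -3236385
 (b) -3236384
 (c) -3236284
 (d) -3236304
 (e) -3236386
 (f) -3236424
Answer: b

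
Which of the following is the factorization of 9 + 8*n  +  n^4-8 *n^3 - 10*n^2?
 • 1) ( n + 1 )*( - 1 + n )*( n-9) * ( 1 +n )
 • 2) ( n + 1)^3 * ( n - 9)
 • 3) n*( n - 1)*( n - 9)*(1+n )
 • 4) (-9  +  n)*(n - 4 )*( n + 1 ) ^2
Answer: 1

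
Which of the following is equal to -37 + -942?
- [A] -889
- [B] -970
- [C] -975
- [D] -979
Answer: D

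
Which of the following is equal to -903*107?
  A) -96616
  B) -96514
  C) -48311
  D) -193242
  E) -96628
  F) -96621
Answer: F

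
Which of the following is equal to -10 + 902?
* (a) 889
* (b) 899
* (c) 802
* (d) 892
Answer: d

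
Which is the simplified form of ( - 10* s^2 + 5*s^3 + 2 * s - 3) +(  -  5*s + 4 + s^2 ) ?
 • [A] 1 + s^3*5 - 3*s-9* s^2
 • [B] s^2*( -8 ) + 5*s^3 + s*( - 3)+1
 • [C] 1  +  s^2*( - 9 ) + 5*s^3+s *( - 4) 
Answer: A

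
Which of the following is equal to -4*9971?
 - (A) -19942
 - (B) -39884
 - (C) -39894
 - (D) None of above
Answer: B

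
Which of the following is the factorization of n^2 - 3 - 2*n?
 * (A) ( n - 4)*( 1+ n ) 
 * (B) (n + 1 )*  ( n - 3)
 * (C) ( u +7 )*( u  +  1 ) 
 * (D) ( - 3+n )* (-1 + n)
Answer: B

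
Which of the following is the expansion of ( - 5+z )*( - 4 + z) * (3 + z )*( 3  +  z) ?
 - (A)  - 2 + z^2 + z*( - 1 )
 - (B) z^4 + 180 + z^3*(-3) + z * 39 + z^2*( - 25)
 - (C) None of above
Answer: B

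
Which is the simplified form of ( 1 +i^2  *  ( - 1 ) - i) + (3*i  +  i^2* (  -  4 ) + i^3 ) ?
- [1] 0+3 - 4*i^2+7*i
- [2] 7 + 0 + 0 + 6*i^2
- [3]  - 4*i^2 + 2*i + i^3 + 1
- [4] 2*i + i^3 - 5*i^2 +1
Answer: 4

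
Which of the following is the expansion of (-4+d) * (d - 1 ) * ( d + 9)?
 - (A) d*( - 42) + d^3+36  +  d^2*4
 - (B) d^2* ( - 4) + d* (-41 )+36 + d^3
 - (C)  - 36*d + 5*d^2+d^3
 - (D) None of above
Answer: D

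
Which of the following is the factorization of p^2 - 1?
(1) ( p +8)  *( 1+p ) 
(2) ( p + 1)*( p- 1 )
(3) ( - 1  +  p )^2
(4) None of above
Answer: 2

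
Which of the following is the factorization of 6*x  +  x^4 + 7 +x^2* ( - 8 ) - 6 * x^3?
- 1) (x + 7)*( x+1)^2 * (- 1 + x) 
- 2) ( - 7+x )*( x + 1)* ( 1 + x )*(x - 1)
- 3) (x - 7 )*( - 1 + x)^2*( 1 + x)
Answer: 2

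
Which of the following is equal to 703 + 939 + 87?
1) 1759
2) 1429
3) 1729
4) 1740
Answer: 3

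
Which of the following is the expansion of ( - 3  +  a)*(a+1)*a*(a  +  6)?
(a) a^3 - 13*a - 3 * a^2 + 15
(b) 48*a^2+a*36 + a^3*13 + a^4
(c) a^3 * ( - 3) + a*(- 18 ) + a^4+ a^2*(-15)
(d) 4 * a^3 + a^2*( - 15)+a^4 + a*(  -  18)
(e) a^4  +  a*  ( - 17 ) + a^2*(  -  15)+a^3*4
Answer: d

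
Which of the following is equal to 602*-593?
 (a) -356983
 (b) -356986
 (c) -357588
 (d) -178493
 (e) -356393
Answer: b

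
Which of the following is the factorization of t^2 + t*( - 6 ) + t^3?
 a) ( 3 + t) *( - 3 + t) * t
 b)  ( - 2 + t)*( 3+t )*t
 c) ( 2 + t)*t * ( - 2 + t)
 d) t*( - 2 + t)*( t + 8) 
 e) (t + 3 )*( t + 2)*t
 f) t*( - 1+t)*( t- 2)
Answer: b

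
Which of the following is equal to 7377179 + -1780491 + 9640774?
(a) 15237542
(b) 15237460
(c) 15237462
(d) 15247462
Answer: c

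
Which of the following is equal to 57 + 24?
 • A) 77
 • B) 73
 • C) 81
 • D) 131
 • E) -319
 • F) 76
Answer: C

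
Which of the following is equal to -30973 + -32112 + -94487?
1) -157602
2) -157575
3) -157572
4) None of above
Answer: 3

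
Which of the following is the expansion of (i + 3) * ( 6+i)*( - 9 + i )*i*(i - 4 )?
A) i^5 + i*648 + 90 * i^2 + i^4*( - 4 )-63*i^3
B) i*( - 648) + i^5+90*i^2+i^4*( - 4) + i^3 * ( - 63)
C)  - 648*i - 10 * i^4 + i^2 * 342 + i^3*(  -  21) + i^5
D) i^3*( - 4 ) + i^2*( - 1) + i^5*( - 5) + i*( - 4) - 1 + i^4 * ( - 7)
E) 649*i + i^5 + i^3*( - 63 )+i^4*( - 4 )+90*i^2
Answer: A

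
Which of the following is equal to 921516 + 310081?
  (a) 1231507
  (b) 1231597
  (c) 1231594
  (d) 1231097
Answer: b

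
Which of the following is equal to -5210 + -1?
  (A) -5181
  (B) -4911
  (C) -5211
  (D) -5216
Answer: C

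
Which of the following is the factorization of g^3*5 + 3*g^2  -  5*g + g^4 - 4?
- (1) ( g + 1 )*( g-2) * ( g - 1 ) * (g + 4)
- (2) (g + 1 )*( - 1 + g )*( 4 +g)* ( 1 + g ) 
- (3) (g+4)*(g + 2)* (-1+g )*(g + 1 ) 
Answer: 2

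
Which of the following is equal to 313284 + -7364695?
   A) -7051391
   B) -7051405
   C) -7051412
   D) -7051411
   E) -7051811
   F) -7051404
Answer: D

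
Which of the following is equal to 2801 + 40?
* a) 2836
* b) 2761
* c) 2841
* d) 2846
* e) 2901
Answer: c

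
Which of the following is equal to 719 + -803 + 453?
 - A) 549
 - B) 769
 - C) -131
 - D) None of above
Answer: D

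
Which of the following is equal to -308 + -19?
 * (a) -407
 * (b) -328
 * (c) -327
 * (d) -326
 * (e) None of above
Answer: c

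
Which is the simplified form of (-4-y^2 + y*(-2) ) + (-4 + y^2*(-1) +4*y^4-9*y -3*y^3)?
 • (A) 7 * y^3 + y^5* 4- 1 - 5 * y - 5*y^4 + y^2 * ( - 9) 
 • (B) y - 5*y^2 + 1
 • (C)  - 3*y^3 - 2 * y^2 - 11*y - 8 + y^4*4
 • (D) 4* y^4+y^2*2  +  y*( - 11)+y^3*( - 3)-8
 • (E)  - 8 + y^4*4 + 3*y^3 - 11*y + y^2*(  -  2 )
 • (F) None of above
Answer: C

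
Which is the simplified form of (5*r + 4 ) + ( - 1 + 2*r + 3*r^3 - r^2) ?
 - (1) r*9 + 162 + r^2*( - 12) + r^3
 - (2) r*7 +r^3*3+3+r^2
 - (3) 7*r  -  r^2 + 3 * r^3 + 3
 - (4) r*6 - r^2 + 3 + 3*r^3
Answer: 3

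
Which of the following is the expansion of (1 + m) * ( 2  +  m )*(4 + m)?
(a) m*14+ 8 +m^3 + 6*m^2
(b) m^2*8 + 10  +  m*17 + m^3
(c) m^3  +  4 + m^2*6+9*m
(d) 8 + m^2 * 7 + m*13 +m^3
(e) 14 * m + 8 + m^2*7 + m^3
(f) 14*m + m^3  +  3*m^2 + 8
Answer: e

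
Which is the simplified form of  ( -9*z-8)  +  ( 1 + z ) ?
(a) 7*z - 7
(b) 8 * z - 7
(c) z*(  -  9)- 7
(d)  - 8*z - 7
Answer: d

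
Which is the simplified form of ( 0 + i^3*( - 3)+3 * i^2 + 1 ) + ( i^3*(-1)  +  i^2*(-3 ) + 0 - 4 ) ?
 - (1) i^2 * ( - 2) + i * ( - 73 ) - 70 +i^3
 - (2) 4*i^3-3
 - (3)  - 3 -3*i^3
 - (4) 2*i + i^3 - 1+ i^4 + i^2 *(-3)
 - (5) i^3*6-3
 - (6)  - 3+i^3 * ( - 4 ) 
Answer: 6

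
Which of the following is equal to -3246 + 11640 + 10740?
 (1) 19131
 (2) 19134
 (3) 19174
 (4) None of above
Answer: 2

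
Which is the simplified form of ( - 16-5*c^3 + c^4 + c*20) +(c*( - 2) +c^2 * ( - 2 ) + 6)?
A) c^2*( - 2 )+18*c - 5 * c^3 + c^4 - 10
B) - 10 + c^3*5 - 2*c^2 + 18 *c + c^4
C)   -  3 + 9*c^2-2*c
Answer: A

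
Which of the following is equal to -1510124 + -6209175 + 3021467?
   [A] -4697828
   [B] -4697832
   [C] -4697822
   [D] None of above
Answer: B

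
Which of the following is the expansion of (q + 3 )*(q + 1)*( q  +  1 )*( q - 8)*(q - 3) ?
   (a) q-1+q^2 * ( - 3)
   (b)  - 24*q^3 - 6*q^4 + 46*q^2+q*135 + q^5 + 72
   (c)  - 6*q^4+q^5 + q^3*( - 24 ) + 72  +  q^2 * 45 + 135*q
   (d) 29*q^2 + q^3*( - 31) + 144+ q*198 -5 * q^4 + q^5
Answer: b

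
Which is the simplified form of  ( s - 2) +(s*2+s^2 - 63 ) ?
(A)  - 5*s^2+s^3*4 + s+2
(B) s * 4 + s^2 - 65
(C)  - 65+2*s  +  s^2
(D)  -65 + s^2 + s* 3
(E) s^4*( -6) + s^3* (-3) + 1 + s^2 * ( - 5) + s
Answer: D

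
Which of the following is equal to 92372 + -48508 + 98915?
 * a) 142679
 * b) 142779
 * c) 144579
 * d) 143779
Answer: b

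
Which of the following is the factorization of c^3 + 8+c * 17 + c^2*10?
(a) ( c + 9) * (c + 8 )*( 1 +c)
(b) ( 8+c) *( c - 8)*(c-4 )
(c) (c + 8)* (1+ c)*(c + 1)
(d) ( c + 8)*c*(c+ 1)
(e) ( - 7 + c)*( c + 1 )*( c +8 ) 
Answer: c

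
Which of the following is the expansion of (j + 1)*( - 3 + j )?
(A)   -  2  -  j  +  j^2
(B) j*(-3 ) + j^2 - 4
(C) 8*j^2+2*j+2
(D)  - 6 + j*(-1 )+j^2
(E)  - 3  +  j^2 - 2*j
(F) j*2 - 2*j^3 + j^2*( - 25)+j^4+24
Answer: E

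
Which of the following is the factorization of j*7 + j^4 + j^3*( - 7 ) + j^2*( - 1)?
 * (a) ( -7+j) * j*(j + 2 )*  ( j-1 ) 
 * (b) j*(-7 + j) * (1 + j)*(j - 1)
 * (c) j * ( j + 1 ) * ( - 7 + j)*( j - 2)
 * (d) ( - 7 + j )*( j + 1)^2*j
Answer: b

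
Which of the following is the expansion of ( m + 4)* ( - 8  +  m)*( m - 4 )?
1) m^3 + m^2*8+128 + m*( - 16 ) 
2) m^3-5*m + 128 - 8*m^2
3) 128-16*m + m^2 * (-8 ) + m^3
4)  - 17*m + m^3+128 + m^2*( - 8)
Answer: 3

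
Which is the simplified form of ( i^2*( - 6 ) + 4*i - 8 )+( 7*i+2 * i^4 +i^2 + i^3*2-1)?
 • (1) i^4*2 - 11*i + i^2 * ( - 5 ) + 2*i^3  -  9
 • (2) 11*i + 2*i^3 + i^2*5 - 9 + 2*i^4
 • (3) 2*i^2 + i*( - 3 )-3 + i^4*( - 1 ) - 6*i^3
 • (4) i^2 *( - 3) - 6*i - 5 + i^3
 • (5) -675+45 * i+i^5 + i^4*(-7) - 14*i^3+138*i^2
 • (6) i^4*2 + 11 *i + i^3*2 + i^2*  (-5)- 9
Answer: 6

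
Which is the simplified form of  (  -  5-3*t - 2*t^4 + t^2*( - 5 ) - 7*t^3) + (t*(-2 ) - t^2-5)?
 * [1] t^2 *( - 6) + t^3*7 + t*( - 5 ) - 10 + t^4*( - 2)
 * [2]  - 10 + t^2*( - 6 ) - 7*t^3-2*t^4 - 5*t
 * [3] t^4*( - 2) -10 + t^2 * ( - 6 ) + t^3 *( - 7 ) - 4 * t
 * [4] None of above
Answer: 2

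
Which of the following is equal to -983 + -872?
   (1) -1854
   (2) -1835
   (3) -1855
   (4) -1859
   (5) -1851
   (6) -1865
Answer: 3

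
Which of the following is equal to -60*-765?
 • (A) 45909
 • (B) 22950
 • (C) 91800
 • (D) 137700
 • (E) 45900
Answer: E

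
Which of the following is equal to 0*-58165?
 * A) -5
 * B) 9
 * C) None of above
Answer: C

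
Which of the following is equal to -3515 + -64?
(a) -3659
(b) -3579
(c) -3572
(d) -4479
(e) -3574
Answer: b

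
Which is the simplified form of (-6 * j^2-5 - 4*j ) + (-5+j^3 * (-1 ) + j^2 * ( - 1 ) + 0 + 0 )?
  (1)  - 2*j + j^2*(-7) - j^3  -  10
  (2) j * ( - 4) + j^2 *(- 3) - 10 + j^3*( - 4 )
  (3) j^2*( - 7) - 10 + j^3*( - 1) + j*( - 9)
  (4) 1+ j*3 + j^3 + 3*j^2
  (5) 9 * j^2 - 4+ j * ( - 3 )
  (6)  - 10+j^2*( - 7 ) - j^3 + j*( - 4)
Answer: 6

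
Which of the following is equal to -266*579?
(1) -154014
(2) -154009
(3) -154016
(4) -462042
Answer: 1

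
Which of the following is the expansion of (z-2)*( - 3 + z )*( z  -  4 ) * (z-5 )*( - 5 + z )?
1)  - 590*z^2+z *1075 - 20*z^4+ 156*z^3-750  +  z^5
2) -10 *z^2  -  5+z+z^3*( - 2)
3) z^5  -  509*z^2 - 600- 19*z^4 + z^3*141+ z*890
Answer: 3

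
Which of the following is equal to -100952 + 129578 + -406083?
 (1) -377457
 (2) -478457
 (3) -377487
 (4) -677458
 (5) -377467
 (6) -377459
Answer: 1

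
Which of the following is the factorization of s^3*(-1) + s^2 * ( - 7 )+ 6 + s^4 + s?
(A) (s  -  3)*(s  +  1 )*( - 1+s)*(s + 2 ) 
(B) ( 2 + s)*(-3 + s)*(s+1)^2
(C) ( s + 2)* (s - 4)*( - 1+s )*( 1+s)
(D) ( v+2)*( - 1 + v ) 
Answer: A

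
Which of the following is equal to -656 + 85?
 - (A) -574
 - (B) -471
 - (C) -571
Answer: C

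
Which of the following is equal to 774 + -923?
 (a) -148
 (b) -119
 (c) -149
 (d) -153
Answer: c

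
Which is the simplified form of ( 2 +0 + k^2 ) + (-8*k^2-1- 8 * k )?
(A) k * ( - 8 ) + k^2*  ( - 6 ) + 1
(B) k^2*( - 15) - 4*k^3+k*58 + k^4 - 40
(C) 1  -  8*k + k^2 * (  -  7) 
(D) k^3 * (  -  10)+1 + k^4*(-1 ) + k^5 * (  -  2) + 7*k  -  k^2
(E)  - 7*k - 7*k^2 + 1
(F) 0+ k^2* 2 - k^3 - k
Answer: C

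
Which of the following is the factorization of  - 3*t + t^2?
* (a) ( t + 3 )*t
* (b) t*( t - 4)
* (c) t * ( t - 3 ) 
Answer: c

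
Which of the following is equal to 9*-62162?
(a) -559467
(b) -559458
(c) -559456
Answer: b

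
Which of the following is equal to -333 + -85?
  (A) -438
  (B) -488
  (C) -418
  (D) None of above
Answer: C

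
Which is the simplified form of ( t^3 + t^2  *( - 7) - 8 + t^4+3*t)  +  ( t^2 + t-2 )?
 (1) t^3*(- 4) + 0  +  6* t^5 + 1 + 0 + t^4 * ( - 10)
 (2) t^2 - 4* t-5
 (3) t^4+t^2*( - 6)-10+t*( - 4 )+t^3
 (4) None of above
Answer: 4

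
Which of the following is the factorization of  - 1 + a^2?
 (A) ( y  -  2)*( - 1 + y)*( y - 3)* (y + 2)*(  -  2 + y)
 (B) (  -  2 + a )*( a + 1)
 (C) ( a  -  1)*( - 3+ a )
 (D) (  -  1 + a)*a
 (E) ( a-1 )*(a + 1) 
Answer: E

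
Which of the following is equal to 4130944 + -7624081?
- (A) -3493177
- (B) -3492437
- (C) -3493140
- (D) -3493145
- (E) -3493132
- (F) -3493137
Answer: F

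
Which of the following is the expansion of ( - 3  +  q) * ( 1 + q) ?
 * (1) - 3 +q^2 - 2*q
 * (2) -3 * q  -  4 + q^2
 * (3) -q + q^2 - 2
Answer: 1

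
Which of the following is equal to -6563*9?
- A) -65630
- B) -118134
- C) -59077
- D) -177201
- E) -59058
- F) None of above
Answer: F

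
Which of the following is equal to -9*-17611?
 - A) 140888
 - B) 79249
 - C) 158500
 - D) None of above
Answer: D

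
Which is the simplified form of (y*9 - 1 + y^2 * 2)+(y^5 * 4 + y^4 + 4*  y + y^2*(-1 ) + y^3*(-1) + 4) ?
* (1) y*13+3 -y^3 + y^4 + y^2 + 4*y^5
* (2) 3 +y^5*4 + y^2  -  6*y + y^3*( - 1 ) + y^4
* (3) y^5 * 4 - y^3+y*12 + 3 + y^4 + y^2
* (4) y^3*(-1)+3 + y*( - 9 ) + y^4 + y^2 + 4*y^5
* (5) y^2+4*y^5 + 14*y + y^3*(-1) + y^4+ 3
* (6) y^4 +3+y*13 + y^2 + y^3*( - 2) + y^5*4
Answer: 1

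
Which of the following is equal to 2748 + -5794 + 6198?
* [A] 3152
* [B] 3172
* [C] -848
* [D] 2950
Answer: A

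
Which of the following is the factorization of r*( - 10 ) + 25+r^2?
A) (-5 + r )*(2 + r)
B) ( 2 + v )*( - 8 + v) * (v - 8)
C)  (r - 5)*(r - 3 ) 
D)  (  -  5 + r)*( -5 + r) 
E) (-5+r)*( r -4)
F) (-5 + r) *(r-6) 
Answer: D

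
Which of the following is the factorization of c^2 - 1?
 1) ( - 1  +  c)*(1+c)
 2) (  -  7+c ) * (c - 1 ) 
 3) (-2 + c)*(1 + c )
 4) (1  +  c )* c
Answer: 1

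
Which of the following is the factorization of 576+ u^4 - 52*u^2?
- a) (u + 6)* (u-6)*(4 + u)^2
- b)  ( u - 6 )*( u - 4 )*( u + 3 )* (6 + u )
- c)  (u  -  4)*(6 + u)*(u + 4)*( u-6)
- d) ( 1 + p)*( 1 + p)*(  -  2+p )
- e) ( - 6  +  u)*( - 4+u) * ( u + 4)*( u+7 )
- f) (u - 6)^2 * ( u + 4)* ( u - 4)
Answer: c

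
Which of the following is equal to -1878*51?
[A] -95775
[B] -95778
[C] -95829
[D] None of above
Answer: B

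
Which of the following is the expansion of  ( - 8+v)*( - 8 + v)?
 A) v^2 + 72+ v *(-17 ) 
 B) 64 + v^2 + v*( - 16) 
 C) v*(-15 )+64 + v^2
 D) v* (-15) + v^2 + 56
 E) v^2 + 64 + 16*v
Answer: B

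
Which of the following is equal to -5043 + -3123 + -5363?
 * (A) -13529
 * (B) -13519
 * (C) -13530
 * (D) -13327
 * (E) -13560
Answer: A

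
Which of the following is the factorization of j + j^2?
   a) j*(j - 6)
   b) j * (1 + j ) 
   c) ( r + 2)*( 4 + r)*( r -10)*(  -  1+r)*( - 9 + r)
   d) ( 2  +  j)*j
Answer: b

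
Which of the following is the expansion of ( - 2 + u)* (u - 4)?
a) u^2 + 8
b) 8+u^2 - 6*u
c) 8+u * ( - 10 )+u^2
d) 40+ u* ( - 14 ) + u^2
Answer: b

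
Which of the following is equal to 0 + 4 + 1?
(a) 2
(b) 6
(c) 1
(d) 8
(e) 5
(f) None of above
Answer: e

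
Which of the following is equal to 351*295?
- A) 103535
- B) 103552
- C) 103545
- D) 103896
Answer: C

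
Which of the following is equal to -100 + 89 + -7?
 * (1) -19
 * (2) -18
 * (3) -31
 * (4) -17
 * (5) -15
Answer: 2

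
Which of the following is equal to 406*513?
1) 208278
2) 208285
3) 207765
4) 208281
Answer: 1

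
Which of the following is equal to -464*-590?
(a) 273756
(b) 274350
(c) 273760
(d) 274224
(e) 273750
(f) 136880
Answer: c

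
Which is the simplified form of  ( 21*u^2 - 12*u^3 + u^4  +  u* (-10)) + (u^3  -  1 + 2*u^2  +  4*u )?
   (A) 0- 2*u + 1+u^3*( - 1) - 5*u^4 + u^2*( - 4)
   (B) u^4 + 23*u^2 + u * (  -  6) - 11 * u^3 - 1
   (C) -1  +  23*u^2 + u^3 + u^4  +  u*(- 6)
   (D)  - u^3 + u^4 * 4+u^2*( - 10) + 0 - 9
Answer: B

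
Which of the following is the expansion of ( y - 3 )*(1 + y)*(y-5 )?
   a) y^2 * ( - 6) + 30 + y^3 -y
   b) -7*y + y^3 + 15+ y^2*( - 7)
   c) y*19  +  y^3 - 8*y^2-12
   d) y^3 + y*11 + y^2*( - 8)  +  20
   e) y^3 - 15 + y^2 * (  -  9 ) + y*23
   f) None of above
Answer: f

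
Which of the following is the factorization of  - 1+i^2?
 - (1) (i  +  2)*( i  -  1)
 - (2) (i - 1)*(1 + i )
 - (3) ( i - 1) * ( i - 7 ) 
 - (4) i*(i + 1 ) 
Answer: 2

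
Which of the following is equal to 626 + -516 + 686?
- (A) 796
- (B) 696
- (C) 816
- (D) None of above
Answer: A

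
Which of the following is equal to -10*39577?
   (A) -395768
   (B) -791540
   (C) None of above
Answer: C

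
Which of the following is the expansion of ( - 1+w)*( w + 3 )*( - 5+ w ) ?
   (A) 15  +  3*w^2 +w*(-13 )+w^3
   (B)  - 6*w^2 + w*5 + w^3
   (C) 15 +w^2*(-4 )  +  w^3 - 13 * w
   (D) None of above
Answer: D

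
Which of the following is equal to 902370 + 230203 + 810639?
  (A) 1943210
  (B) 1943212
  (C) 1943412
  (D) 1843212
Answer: B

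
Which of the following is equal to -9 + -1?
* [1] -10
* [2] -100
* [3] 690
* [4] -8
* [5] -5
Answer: 1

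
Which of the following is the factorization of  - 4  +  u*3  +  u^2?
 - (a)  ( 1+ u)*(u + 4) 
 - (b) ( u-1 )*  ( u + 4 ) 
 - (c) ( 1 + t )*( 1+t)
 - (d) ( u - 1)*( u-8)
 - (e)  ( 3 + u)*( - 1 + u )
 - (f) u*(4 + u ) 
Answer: b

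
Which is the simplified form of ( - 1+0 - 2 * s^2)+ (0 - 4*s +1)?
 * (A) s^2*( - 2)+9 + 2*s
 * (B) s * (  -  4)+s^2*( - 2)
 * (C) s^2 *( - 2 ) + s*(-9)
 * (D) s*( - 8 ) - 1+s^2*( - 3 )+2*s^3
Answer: B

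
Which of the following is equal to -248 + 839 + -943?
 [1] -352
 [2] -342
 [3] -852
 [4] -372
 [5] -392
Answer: 1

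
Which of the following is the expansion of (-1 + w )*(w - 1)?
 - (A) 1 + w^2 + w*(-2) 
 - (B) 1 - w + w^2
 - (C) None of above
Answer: A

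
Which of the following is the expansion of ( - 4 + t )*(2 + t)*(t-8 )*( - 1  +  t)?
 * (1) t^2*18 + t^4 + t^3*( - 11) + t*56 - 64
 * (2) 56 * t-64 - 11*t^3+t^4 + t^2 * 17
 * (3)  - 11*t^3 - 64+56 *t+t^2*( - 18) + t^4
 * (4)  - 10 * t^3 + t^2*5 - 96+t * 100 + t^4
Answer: 1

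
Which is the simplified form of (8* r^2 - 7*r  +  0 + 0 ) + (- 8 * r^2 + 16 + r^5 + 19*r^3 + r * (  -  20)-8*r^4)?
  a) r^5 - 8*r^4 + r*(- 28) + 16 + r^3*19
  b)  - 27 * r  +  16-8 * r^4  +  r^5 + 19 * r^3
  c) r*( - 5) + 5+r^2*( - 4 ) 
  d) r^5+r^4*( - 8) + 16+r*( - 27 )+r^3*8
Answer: b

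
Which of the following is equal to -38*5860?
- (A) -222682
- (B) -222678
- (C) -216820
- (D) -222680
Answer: D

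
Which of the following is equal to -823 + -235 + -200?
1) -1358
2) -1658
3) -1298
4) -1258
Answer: 4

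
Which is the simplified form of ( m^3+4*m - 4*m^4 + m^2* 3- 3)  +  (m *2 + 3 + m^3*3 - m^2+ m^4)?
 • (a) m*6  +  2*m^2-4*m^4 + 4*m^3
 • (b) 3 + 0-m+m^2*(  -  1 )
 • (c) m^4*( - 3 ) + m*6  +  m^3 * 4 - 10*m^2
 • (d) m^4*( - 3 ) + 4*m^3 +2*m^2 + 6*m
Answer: d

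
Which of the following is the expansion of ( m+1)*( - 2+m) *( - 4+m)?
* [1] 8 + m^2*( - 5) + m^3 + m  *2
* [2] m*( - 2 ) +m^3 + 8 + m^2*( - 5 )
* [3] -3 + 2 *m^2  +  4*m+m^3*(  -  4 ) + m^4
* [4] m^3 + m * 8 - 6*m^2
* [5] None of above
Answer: 1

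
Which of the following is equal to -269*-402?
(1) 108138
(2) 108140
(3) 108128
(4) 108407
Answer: 1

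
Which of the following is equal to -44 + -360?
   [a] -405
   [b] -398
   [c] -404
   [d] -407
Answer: c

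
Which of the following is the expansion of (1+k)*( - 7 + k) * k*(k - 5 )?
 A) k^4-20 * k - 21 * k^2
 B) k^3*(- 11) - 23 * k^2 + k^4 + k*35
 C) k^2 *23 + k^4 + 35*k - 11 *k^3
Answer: C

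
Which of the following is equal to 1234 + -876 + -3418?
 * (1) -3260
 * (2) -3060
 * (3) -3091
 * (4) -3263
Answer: 2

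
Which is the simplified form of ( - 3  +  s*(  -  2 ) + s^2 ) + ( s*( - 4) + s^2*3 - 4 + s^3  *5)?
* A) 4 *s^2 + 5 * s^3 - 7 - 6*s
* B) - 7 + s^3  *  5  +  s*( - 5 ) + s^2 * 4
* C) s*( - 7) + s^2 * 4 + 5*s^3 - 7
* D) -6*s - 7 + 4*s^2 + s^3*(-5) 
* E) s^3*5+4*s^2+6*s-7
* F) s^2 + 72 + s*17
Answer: A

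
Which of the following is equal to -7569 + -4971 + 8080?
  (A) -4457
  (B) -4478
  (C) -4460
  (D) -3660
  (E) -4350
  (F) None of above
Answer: C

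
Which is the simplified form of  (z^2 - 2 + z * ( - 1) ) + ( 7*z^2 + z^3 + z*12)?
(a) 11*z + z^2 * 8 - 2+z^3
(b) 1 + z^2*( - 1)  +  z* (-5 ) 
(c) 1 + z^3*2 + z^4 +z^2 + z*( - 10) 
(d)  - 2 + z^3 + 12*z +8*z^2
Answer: a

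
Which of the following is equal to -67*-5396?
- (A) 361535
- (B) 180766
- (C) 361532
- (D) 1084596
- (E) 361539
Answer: C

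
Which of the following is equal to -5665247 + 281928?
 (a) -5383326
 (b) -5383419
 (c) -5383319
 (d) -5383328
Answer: c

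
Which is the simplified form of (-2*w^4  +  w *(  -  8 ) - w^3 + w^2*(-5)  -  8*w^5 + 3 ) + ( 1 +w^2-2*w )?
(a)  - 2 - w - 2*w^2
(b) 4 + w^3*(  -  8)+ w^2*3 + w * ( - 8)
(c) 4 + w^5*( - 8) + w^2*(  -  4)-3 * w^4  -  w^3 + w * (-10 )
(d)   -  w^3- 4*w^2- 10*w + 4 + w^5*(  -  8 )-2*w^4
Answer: d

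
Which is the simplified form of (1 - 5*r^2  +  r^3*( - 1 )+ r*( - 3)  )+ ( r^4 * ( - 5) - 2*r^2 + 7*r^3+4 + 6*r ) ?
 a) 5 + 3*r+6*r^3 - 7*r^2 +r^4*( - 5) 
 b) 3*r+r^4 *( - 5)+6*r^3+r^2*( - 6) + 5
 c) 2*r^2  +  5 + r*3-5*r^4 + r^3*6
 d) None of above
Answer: a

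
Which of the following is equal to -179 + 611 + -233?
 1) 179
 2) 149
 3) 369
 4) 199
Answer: 4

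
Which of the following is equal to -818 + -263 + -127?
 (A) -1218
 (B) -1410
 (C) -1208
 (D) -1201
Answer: C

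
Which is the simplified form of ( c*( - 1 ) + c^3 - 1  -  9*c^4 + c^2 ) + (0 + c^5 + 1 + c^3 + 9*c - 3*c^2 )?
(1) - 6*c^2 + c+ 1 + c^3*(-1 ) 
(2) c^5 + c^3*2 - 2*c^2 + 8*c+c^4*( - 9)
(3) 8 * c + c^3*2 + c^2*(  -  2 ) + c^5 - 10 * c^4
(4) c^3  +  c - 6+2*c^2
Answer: 2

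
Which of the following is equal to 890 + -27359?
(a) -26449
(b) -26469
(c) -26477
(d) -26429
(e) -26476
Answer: b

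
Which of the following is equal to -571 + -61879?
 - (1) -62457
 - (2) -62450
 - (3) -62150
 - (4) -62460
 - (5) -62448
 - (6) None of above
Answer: 2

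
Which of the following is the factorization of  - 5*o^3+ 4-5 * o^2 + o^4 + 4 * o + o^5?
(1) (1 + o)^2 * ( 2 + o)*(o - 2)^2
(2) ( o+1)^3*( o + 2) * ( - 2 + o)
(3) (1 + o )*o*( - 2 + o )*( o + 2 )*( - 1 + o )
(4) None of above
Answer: 4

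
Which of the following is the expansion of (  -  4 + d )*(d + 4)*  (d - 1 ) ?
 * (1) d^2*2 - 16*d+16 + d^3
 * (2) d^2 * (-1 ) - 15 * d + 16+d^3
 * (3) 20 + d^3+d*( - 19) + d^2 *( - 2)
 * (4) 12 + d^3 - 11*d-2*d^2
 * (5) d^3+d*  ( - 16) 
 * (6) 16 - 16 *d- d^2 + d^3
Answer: 6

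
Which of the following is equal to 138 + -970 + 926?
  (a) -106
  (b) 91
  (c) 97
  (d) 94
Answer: d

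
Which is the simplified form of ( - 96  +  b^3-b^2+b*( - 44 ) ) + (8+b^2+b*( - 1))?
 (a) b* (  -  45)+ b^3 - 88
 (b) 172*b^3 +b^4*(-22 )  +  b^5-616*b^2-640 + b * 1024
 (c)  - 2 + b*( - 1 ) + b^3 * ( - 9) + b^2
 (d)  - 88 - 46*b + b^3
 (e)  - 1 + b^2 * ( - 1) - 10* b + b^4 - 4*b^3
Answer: a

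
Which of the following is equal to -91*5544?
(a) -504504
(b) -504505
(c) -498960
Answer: a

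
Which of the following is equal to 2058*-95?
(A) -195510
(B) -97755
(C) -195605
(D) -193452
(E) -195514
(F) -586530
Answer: A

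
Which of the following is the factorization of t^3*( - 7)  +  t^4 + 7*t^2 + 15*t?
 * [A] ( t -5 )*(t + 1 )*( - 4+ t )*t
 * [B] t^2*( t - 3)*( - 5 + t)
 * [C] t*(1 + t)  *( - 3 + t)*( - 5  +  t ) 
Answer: C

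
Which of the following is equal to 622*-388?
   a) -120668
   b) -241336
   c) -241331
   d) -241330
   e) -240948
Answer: b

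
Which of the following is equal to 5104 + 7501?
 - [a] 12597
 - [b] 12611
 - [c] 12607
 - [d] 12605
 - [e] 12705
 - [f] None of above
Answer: d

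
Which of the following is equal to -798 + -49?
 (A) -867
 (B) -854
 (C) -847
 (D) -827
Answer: C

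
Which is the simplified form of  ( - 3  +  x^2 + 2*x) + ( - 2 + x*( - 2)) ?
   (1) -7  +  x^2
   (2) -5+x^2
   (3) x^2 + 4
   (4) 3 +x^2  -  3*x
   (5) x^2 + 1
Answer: 2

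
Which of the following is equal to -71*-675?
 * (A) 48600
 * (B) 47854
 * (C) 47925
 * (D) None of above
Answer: C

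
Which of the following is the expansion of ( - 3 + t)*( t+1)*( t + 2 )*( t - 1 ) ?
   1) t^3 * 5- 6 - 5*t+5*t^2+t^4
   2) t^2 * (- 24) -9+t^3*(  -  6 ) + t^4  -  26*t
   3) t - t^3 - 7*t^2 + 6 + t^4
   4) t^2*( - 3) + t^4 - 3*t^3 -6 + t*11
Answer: 3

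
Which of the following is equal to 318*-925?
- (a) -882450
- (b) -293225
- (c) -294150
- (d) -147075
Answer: c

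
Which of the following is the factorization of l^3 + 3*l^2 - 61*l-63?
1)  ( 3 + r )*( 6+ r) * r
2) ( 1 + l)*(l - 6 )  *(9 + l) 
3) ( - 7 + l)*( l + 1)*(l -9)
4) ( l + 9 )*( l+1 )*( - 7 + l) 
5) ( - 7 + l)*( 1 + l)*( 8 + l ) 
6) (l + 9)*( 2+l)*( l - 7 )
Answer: 4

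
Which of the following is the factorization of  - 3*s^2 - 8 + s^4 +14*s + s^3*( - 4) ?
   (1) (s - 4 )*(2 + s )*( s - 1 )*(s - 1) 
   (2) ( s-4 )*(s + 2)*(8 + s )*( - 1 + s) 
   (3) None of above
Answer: 1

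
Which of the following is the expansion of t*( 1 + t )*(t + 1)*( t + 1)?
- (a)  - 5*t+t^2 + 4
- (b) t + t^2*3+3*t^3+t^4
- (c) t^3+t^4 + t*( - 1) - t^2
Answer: b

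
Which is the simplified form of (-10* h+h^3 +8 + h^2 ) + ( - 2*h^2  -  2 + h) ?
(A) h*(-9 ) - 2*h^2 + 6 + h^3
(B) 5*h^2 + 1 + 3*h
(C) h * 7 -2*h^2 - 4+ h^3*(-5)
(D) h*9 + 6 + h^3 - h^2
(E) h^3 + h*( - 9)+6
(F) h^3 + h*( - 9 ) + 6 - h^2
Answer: F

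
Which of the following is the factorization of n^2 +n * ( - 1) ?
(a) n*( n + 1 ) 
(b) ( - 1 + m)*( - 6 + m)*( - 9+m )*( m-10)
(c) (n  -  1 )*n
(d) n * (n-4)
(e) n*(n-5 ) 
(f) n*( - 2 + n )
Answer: c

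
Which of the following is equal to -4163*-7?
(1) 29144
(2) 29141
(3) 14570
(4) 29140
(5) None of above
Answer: 2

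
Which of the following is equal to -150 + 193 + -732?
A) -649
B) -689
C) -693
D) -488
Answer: B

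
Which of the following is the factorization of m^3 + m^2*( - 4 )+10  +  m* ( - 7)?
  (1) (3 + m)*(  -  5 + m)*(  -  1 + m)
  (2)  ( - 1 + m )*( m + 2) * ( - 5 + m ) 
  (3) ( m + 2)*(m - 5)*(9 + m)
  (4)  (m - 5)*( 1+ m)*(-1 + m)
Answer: 2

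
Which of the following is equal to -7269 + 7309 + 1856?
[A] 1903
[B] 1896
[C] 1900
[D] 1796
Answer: B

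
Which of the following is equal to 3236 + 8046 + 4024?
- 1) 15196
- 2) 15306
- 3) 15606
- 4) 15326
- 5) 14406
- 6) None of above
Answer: 2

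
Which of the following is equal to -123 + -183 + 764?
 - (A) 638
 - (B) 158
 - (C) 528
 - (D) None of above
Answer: D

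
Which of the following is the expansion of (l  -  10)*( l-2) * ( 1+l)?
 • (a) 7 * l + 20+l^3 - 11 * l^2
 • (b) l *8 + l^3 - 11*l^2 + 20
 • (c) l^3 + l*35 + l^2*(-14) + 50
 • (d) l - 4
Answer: b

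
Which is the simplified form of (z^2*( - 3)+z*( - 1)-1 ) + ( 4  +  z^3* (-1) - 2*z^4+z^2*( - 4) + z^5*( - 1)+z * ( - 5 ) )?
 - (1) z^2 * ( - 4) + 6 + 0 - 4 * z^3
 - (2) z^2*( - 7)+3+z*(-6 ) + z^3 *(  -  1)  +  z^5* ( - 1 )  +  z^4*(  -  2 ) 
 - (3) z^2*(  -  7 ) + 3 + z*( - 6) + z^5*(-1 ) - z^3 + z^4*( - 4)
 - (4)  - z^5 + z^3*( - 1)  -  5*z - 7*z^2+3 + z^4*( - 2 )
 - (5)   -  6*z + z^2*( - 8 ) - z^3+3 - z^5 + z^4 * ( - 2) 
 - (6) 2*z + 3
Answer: 2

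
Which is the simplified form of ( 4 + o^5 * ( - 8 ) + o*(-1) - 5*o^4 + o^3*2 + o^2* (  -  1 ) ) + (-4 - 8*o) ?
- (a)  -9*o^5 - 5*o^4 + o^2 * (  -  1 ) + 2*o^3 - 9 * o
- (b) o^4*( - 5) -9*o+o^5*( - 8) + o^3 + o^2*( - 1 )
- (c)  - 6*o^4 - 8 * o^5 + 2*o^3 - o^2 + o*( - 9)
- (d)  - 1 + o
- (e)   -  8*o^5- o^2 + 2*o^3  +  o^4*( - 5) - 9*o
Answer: e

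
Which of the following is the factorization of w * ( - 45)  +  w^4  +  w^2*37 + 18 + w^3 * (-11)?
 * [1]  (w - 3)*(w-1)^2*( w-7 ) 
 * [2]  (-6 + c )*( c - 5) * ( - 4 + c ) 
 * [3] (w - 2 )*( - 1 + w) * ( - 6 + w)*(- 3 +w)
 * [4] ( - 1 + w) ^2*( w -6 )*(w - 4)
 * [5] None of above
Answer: 5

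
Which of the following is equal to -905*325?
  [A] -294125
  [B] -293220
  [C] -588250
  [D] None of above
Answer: A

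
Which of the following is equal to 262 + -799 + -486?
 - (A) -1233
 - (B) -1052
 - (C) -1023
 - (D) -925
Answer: C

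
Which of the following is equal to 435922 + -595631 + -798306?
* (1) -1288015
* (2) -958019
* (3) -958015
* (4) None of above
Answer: 3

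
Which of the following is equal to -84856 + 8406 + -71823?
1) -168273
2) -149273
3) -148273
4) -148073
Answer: 3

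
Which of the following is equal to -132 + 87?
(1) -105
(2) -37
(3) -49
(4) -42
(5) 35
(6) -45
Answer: 6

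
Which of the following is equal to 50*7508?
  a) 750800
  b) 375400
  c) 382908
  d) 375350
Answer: b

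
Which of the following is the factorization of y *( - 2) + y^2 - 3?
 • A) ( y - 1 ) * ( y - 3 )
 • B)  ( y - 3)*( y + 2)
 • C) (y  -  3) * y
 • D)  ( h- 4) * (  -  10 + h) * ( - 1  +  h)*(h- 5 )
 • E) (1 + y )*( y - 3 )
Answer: E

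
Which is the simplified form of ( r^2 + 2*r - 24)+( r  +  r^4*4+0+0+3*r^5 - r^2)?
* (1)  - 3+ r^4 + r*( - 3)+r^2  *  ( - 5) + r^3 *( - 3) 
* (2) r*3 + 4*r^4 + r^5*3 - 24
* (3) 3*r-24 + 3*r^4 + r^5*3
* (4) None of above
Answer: 2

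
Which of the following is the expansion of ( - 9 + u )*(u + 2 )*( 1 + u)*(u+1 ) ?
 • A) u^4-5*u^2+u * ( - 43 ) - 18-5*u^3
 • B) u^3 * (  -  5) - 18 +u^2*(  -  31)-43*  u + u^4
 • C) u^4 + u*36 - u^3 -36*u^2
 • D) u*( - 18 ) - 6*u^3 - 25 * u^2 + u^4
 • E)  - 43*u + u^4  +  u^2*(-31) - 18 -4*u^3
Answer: B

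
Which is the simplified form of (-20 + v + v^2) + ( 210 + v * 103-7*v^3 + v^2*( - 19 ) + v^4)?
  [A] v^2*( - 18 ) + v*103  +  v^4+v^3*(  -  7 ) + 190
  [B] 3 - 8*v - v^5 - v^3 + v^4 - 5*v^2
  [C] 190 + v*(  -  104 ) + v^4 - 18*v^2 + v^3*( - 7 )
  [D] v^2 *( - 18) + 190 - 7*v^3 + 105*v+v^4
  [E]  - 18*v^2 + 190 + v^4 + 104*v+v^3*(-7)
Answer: E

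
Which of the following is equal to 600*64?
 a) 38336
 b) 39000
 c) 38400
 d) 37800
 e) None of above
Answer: c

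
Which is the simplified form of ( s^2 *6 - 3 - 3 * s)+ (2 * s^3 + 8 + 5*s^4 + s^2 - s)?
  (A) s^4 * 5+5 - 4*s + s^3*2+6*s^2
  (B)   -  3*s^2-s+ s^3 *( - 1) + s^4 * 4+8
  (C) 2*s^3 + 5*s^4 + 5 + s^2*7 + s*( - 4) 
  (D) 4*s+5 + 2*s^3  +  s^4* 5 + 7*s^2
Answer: C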